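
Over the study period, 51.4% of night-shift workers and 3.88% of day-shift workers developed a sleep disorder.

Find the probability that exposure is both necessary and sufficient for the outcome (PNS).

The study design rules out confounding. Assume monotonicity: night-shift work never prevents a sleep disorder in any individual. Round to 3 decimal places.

p₁ = 0.514, p₀ = 0.0388.
Under exogeneity and monotonicity, PNS = p₁ − p₀.
PNS = 0.514 − 0.0388 = 0.4752

PNS ≈ 0.475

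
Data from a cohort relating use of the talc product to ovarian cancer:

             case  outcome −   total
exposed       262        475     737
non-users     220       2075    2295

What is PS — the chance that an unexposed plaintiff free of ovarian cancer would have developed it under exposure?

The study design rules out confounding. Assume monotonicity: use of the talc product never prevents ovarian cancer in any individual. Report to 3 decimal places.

PS ≈ 0.287

p₁ = P(outcome | exposed) = 262/737 = 0.3555
p₀ = P(outcome | unexposed) = 220/2295 = 0.095861
Under exogeneity and monotonicity, PS = (p₁ − p₀) / (1 − p₀).
PS = (0.3555 − 0.095861) / (1 − 0.095861) = 0.25963 / 0.90414 ≈ 0.2872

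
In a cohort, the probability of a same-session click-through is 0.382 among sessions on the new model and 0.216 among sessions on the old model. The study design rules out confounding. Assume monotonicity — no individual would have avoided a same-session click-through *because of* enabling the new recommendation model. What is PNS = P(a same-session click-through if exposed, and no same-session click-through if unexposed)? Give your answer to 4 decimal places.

PNS ≈ 0.1660

Let p₁ = 0.382, p₀ = 0.216.
Under exogeneity and monotonicity, PNS = p₁ − p₀.
PNS = 0.382 − 0.216 = 0.166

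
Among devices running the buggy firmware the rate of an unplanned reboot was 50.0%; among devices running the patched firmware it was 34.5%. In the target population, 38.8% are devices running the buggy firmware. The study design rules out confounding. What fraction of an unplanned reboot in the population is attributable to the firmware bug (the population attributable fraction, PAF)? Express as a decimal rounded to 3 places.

PAF ≈ 0.148

p₁ = 0.5, p₀ = 0.345.
Overall risk P(Y=1) = π·p₁ + (1−π)·p₀ = 0.388×0.5 + 0.612×0.345 = 0.40514.
Under exogeneity, PAF = [P(Y=1) − p₀] / P(Y=1).
PAF = (0.40514 − 0.345) / 0.40514 ≈ 0.1484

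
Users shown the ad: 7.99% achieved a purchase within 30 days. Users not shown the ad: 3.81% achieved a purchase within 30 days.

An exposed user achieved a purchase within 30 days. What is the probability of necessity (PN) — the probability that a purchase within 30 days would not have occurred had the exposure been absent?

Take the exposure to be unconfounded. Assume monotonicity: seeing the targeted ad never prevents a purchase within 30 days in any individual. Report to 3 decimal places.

PN ≈ 0.523

p₁ = 0.0799, p₀ = 0.0381.
Under exogeneity and monotonicity, PN = (p₁ − p₀) / p₁.
PN = (0.0799 − 0.0381) / 0.0799 = 0.0418 / 0.0799 ≈ 0.5232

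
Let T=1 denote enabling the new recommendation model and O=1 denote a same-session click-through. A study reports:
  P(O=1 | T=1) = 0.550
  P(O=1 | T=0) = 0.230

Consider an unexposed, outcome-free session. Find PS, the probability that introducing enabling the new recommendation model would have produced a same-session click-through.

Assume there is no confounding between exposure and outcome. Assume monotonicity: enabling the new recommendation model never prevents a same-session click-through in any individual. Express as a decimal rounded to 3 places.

PS ≈ 0.416

Let p₁ = 0.55, p₀ = 0.23.
Under exogeneity and monotonicity, PS = (p₁ − p₀) / (1 − p₀).
PS = (0.55 − 0.23) / (1 − 0.23) = 0.32 / 0.77 ≈ 0.4156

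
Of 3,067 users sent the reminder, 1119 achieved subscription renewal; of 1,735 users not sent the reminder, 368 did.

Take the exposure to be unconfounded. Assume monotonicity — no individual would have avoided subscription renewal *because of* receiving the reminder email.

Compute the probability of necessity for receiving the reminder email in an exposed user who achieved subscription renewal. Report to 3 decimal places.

p₁ = P(outcome | exposed) = 1119/3067 = 0.36485
p₀ = P(outcome | unexposed) = 368/1735 = 0.2121
Under exogeneity and monotonicity, PN = (p₁ − p₀) / p₁.
PN = (0.36485 − 0.2121) / 0.36485 = 0.15275 / 0.36485 ≈ 0.4187

PN ≈ 0.419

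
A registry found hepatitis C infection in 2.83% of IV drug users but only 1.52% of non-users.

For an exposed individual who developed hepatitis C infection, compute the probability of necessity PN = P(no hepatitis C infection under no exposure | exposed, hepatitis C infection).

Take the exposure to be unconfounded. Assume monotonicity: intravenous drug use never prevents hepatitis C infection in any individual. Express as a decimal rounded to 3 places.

p₁ = 0.0283, p₀ = 0.0152.
Under exogeneity and monotonicity, PN = (p₁ − p₀) / p₁.
PN = (0.0283 − 0.0152) / 0.0283 = 0.0131 / 0.0283 ≈ 0.4629

PN ≈ 0.463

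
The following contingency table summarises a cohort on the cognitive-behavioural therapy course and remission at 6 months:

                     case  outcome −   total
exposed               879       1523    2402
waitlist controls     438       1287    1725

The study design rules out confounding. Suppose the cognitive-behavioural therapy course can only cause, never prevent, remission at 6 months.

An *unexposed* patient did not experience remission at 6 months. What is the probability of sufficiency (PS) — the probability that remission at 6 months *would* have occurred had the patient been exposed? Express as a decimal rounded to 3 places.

PS ≈ 0.150

p₁ = P(outcome | exposed) = 879/2402 = 0.36595
p₀ = P(outcome | unexposed) = 438/1725 = 0.25391
Under exogeneity and monotonicity, PS = (p₁ − p₀)/(1 − p₀).
PS = (0.36595 − 0.25391) / 0.74609 ≈ 0.1502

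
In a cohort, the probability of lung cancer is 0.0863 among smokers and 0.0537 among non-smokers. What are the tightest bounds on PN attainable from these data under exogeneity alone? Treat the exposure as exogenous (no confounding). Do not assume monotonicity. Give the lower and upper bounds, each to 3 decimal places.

0.378 ≤ PN ≤ 1.000

Let p₁ = 0.0863, p₀ = 0.0537.
Under exogeneity alone the bounds on PN are max{0,(p₁−p₀)/p₁} ≤ PN ≤ min{1,(1−p₀)/p₁}.
  lower = (p₁ − p₀)/p₁ = 0.0326 / 0.0863 ≈ 0.3778
  upper = min{1, (1 − p₀)/p₁} = 0.9463 / 0.0863 ≈ 10.9652 → capped at 1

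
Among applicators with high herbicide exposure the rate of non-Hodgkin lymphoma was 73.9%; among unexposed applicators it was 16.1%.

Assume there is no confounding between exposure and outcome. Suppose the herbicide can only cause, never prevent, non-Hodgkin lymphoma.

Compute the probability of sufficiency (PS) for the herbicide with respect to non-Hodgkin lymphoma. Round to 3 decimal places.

PS ≈ 0.689

p₁ = 0.739, p₀ = 0.161.
Under exogeneity and monotonicity, PS = (p₁ − p₀) / (1 − p₀).
PS = (0.739 − 0.161) / (1 − 0.161) = 0.578 / 0.839 ≈ 0.6889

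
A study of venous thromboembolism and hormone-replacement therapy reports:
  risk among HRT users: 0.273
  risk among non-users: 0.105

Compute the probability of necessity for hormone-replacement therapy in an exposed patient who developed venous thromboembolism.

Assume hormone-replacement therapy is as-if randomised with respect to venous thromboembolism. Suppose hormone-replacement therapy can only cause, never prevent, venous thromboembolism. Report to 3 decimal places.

PN ≈ 0.615

Let p₁ = 0.273, p₀ = 0.105.
Under exogeneity and monotonicity, PN = (p₁ − p₀) / p₁.
PN = (0.273 − 0.105) / 0.273 = 0.168 / 0.273 ≈ 0.6154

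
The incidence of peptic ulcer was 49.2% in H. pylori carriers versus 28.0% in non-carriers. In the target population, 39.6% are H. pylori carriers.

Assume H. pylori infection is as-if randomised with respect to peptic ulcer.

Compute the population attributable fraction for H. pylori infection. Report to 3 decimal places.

PAF ≈ 0.231

p₁ = 0.492, p₀ = 0.28.
Overall risk P(Y=1) = π·p₁ + (1−π)·p₀ = 0.396×0.492 + 0.604×0.28 = 0.36395.
Under exogeneity, PAF = [P(Y=1) − p₀] / P(Y=1).
PAF = (0.36395 − 0.28) / 0.36395 ≈ 0.2307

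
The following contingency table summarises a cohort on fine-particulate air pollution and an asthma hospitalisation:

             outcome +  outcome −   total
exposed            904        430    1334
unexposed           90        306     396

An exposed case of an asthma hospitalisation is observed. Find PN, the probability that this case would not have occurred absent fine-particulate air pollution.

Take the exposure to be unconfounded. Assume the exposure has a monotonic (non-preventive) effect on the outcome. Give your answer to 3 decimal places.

p₁ = P(outcome | exposed) = 904/1334 = 0.67766
p₀ = P(outcome | unexposed) = 90/396 = 0.22727
Under exogeneity and monotonicity, PN = (p₁ − p₀) / p₁.
PN = (0.67766 − 0.22727) / 0.67766 = 0.45039 / 0.67766 ≈ 0.6646

PN ≈ 0.665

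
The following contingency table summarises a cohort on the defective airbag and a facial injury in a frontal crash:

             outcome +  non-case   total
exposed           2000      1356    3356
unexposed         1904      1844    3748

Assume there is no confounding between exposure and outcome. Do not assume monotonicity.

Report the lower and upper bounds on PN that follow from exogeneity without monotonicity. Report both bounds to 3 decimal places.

0.148 ≤ PN ≤ 0.826

p₁ = P(outcome | exposed) = 2000/3356 = 0.59595
p₀ = P(outcome | unexposed) = 1904/3748 = 0.508
Under exogeneity alone the bounds on PN are max{0,(p₁−p₀)/p₁} ≤ PN ≤ min{1,(1−p₀)/p₁}.
  lower = (p₁ − p₀)/p₁ = 0.087943 / 0.59595 ≈ 0.1476
  upper = min{1, (1 − p₀)/p₁} = 0.492 / 0.59595 ≈ 0.8256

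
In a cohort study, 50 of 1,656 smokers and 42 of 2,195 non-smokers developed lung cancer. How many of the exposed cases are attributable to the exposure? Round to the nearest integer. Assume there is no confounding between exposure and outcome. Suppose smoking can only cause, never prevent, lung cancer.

p₁ = P(outcome | exposed) = 50/1656 = 0.030193
p₀ = P(outcome | unexposed) = 42/2195 = 0.019134
PN = (p₁ − p₀)/p₁ = (0.030193 − 0.019134) / 0.030193 ≈ 0.36627.
Attributable cases ≈ PN × (exposed cases) = 0.36627 × 50 ≈ 18.31.

about 18 cases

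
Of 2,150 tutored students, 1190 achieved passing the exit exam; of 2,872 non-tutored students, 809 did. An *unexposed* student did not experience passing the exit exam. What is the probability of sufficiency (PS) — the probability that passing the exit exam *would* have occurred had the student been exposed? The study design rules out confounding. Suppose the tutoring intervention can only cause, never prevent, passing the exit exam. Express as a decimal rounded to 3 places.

PS ≈ 0.378

p₁ = P(outcome | exposed) = 1190/2150 = 0.55349
p₀ = P(outcome | unexposed) = 809/2872 = 0.28169
Under exogeneity and monotonicity, PS = (p₁ − p₀) / (1 − p₀).
PS = (0.55349 − 0.28169) / (1 − 0.28169) = 0.2718 / 0.71831 ≈ 0.3784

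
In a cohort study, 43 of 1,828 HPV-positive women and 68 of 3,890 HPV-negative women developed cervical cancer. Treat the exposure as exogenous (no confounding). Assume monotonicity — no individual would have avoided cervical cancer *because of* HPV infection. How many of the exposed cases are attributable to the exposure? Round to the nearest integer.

p₁ = P(outcome | exposed) = 43/1828 = 0.023523
p₀ = P(outcome | unexposed) = 68/3890 = 0.017481
PN = (p₁ − p₀)/p₁ = (0.023523 − 0.017481) / 0.023523 ≈ 0.25687.
Attributable cases ≈ PN × (exposed cases) = 0.25687 × 43 ≈ 11.05.

about 11 cases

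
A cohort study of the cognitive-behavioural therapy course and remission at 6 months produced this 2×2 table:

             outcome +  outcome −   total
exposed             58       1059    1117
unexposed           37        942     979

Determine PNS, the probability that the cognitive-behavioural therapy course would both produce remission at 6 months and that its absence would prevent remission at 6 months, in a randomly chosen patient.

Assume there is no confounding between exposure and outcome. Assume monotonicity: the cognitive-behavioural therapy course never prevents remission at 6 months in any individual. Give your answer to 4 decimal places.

PNS ≈ 0.0141

p₁ = P(outcome | exposed) = 58/1117 = 0.051925
p₀ = P(outcome | unexposed) = 37/979 = 0.037794
Under exogeneity and monotonicity, PNS = p₁ − p₀.
PNS = 0.051925 − 0.037794 = 0.014131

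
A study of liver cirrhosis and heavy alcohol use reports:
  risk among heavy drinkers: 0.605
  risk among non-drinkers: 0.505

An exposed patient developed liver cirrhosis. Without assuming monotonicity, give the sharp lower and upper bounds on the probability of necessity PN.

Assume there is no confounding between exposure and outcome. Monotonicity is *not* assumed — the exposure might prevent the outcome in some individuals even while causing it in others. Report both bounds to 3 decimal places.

0.165 ≤ PN ≤ 0.818

Let p₁ = 0.605, p₀ = 0.505.
Under exogeneity alone the bounds on PN are max{0,(p₁−p₀)/p₁} ≤ PN ≤ min{1,(1−p₀)/p₁}.
  lower = (p₁ − p₀)/p₁ = 0.1 / 0.605 ≈ 0.1653
  upper = min{1, (1 − p₀)/p₁} = 0.495 / 0.605 ≈ 0.8182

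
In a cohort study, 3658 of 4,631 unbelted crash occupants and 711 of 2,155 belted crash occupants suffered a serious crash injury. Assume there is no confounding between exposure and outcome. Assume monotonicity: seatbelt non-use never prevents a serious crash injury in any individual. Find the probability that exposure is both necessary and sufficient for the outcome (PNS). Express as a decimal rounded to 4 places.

PNS ≈ 0.4600

p₁ = P(outcome | exposed) = 3658/4631 = 0.78989
p₀ = P(outcome | unexposed) = 711/2155 = 0.32993
Under exogeneity and monotonicity, PNS = p₁ − p₀.
PNS = 0.78989 − 0.32993 = 0.45996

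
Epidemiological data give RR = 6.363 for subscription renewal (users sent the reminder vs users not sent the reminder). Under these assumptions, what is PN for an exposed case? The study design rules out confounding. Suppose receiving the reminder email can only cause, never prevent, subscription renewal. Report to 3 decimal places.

Under exogeneity and monotonicity, PN = (RR − 1) / RR = 1 − 1/RR.
PN = (6.363 − 1) / 6.363 = 5.363 / 6.363 ≈ 0.8428

PN ≈ 0.843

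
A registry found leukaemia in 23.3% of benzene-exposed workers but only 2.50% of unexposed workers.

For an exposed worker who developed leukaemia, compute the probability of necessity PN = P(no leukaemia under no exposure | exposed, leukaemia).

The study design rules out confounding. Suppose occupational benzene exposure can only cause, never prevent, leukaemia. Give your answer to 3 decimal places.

PN ≈ 0.893

p₁ = 0.233, p₀ = 0.025.
Under exogeneity and monotonicity, PN = (p₁ − p₀) / p₁.
PN = (0.233 − 0.025) / 0.233 = 0.208 / 0.233 ≈ 0.8927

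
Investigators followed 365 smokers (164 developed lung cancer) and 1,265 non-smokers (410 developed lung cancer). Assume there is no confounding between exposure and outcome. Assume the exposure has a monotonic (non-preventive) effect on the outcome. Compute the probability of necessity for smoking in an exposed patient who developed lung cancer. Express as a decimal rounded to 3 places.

PN ≈ 0.279

p₁ = P(outcome | exposed) = 164/365 = 0.44932
p₀ = P(outcome | unexposed) = 410/1265 = 0.32411
Under exogeneity and monotonicity, PN = (p₁ − p₀) / p₁.
PN = (0.44932 − 0.32411) / 0.44932 = 0.1252 / 0.44932 ≈ 0.2787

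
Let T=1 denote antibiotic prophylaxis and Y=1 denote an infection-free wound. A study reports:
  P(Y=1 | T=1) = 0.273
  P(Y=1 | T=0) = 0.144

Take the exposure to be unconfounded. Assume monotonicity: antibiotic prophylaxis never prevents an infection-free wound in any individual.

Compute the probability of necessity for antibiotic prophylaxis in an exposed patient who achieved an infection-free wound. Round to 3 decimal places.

PN ≈ 0.473

Let p₁ = 0.273, p₀ = 0.144.
Under exogeneity and monotonicity, PN = (p₁ − p₀) / p₁.
PN = (0.273 − 0.144) / 0.273 = 0.129 / 0.273 ≈ 0.4725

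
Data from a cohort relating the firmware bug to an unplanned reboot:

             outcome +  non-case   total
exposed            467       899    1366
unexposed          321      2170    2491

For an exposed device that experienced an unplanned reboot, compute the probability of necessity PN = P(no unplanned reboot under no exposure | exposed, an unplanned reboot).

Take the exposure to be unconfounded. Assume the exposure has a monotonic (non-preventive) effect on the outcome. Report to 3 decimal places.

PN ≈ 0.623

p₁ = P(outcome | exposed) = 467/1366 = 0.34187
p₀ = P(outcome | unexposed) = 321/2491 = 0.12886
Under exogeneity and monotonicity, PN = (p₁ − p₀)/p₁.
PN = (0.34187 − 0.12886) / 0.34187 ≈ 0.6231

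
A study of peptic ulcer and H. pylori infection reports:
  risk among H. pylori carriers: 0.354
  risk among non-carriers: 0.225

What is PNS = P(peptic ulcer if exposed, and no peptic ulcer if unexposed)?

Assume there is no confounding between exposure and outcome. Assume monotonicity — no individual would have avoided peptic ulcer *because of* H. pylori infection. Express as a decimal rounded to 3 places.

PNS ≈ 0.129

Let p₁ = 0.354, p₀ = 0.225.
Under exogeneity and monotonicity, PNS = p₁ − p₀.
PNS = 0.354 − 0.225 = 0.129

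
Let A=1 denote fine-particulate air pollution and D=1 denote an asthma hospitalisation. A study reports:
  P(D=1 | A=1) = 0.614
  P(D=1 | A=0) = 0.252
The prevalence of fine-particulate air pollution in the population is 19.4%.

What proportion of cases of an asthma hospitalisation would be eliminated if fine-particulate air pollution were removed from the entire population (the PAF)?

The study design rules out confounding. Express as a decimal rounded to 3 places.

Let p₁ = 0.614, p₀ = 0.252.
Overall risk P(Y=1) = π·p₁ + (1−π)·p₀ = 0.194×0.614 + 0.806×0.252 = 0.32223.
Under exogeneity, PAF = [P(Y=1) − p₀] / P(Y=1).
PAF = (0.32223 − 0.252) / 0.32223 ≈ 0.2179

PAF ≈ 0.218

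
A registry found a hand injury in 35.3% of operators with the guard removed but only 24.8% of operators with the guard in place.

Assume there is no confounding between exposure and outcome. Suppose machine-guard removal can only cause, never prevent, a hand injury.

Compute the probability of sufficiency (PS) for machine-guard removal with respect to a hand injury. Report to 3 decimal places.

p₁ = 0.353, p₀ = 0.248.
Under exogeneity and monotonicity, PS = (p₁ − p₀) / (1 − p₀).
PS = (0.353 − 0.248) / (1 − 0.248) = 0.105 / 0.752 ≈ 0.1396

PS ≈ 0.140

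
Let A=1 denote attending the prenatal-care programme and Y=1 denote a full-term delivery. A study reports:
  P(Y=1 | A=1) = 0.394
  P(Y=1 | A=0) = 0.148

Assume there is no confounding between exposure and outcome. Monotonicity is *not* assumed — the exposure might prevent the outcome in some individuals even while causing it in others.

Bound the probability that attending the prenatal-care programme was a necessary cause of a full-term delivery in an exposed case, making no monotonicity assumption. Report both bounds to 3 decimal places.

0.624 ≤ PN ≤ 1.000

Let p₁ = 0.394, p₀ = 0.148.
Under exogeneity alone the bounds on PN are max{0,(p₁−p₀)/p₁} ≤ PN ≤ min{1,(1−p₀)/p₁}.
  lower = (p₁ − p₀)/p₁ = 0.246 / 0.394 ≈ 0.6244
  upper = min{1, (1 − p₀)/p₁} = 0.852 / 0.394 ≈ 2.1624 → capped at 1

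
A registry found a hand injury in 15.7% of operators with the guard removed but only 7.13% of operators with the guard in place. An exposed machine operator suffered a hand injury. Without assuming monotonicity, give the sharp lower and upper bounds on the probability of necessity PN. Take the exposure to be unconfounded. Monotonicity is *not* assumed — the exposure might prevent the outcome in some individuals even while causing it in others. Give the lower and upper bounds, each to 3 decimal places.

p₁ = 0.157, p₀ = 0.0713.
Under exogeneity alone the bounds on PN are max{0,(p₁−p₀)/p₁} ≤ PN ≤ min{1,(1−p₀)/p₁}.
  lower = (p₁ − p₀)/p₁ = 0.0857 / 0.157 ≈ 0.5459
  upper = min{1, (1 − p₀)/p₁} = 0.9287 / 0.157 ≈ 5.9153 → capped at 1

0.546 ≤ PN ≤ 1.000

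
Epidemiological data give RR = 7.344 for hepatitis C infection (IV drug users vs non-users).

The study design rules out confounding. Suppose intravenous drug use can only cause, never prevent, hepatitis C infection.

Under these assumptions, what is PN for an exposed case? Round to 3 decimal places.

Under exogeneity and monotonicity, PN = (RR − 1) / RR = 1 − 1/RR.
PN = (7.344 − 1) / 7.344 = 6.344 / 7.344 ≈ 0.8638

PN ≈ 0.864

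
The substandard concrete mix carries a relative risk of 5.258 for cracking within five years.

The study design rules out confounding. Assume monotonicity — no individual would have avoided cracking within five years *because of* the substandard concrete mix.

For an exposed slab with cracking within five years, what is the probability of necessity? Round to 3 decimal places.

PN ≈ 0.810

Under exogeneity and monotonicity, PN = (RR − 1) / RR = 1 − 1/RR.
PN = (5.258 − 1) / 5.258 = 4.258 / 5.258 ≈ 0.8098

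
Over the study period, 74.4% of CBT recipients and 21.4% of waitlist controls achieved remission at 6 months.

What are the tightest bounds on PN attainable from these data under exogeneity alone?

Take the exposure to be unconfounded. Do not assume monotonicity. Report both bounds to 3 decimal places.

p₁ = 0.744, p₀ = 0.214.
Under exogeneity alone the bounds on PN are max{0,(p₁−p₀)/p₁} ≤ PN ≤ min{1,(1−p₀)/p₁}.
  lower = (p₁ − p₀)/p₁ = 0.53 / 0.744 ≈ 0.7124
  upper = min{1, (1 − p₀)/p₁} = 0.786 / 0.744 ≈ 1.0565 → capped at 1

0.712 ≤ PN ≤ 1.000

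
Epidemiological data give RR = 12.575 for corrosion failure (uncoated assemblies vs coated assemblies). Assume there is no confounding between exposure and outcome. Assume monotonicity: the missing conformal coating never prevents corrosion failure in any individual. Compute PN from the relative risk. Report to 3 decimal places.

PN ≈ 0.920

Under exogeneity and monotonicity, PN = (RR − 1) / RR = 1 − 1/RR.
PN = (12.575 − 1) / 12.575 = 11.57 / 12.575 ≈ 0.9205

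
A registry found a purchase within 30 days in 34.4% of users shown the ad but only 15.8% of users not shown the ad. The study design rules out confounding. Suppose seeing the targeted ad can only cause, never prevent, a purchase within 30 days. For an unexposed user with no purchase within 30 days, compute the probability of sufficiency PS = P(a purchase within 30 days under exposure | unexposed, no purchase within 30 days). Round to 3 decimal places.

PS ≈ 0.221

p₁ = 0.344, p₀ = 0.158.
Under exogeneity and monotonicity, PS = (p₁ − p₀) / (1 − p₀).
PS = (0.344 − 0.158) / (1 − 0.158) = 0.186 / 0.842 ≈ 0.2209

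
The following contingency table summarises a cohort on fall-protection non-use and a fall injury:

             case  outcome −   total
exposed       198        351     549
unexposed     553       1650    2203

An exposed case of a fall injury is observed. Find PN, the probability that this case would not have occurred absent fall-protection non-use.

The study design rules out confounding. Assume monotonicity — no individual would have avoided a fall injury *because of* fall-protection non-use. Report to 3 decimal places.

PN ≈ 0.304

p₁ = P(outcome | exposed) = 198/549 = 0.36066
p₀ = P(outcome | unexposed) = 553/2203 = 0.25102
Under exogeneity and monotonicity, PN = (p₁ − p₀)/p₁.
PN = (0.36066 − 0.25102) / 0.36066 ≈ 0.3040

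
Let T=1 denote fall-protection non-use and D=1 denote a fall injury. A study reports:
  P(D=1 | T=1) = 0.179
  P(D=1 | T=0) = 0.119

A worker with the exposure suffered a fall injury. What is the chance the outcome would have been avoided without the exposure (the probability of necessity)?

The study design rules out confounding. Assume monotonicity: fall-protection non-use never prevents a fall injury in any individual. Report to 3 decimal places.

Let p₁ = 0.179, p₀ = 0.119.
Under exogeneity and monotonicity, PN = (p₁ − p₀) / p₁.
PN = (0.179 − 0.119) / 0.179 = 0.06 / 0.179 ≈ 0.3352

PN ≈ 0.335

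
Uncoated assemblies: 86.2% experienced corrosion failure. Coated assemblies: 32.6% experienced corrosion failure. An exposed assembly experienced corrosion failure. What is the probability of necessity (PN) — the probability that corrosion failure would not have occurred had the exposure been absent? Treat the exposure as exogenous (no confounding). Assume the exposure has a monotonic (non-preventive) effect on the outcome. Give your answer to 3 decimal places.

p₁ = 0.862, p₀ = 0.326.
Under exogeneity and monotonicity, PN = (p₁ − p₀) / p₁.
PN = (0.862 − 0.326) / 0.862 = 0.536 / 0.862 ≈ 0.6218

PN ≈ 0.622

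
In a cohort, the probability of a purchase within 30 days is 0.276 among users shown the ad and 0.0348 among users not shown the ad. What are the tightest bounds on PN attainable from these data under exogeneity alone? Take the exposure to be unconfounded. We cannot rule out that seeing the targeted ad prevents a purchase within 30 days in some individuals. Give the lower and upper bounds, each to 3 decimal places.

Let p₁ = 0.276, p₀ = 0.0348.
Under exogeneity alone the bounds on PN are max{0,(p₁−p₀)/p₁} ≤ PN ≤ min{1,(1−p₀)/p₁}.
  lower = (p₁ − p₀)/p₁ = 0.2412 / 0.276 ≈ 0.8739
  upper = min{1, (1 − p₀)/p₁} = 0.9652 / 0.276 ≈ 3.4971 → capped at 1

0.874 ≤ PN ≤ 1.000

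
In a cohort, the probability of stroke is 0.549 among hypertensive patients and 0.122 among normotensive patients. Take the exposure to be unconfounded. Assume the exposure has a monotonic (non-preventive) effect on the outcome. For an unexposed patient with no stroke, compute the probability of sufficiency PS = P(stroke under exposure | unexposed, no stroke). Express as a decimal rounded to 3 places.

Let p₁ = 0.549, p₀ = 0.122.
Under exogeneity and monotonicity, PS = (p₁ − p₀) / (1 − p₀).
PS = (0.549 − 0.122) / (1 − 0.122) = 0.427 / 0.878 ≈ 0.4863

PS ≈ 0.486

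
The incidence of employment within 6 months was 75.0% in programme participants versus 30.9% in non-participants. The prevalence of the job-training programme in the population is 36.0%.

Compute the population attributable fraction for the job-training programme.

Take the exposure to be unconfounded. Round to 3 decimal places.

PAF ≈ 0.339

p₁ = 0.75, p₀ = 0.309.
Overall risk P(Y=1) = π·p₁ + (1−π)·p₀ = 0.36×0.75 + 0.64×0.309 = 0.46776.
Under exogeneity, PAF = [P(Y=1) − p₀] / P(Y=1).
PAF = (0.46776 − 0.309) / 0.46776 ≈ 0.3394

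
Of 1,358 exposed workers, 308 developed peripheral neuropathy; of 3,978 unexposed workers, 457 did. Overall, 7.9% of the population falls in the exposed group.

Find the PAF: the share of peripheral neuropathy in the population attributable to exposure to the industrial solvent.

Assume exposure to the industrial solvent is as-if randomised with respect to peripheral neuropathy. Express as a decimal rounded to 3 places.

p₁ = P(outcome | exposed) = 308/1358 = 0.2268
p₀ = P(outcome | unexposed) = 457/3978 = 0.11488
Overall risk P(Y=1) = π·p₁ + (1−π)·p₀ = 0.079×0.2268 + 0.921×0.11488 = 0.12372.
Under exogeneity, PAF = [P(Y=1) − p₀] / P(Y=1).
PAF = (0.12372 − 0.11488) / 0.12372 ≈ 0.0715

PAF ≈ 0.071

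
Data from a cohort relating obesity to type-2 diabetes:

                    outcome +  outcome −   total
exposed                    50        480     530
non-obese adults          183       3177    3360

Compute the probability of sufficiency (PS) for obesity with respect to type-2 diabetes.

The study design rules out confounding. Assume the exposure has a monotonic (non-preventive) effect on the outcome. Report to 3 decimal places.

p₁ = P(outcome | exposed) = 50/530 = 0.09434
p₀ = P(outcome | unexposed) = 183/3360 = 0.054464
Under exogeneity and monotonicity, PS = (p₁ − p₀)/(1 − p₀).
PS = (0.09434 − 0.054464) / 0.94554 ≈ 0.0422

PS ≈ 0.042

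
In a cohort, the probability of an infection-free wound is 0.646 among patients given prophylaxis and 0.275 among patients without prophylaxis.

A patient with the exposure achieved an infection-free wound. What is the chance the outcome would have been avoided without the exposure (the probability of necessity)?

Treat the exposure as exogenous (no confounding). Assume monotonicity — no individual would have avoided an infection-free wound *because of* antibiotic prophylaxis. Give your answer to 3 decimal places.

PN ≈ 0.574

Let p₁ = 0.646, p₀ = 0.275.
Under exogeneity and monotonicity, PN = (p₁ − p₀) / p₁.
PN = (0.646 − 0.275) / 0.646 = 0.371 / 0.646 ≈ 0.5743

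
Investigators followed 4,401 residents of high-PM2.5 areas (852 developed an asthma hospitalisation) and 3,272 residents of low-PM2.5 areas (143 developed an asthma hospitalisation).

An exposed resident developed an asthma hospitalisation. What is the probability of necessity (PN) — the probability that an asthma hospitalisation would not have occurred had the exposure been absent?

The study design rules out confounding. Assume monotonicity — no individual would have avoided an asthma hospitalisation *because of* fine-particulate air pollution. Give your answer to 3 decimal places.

p₁ = P(outcome | exposed) = 852/4401 = 0.19359
p₀ = P(outcome | unexposed) = 143/3272 = 0.043704
Under exogeneity and monotonicity, PN = (p₁ − p₀) / p₁.
PN = (0.19359 − 0.043704) / 0.19359 = 0.14989 / 0.19359 ≈ 0.7742

PN ≈ 0.774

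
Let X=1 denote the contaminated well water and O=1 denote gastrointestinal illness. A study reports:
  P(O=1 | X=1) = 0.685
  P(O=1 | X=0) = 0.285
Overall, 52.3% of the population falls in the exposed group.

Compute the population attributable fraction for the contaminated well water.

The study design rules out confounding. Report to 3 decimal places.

PAF ≈ 0.423

Let p₁ = 0.685, p₀ = 0.285.
Overall risk P(Y=1) = π·p₁ + (1−π)·p₀ = 0.523×0.685 + 0.477×0.285 = 0.4942.
Under exogeneity, PAF = [P(Y=1) − p₀] / P(Y=1).
PAF = (0.4942 − 0.285) / 0.4942 ≈ 0.4233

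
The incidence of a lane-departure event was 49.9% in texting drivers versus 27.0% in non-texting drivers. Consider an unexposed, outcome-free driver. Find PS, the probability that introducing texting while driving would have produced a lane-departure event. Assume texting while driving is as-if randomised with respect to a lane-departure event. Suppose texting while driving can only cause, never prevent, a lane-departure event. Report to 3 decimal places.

p₁ = 0.499, p₀ = 0.27.
Under exogeneity and monotonicity, PS = (p₁ − p₀) / (1 − p₀).
PS = (0.499 − 0.27) / (1 − 0.27) = 0.229 / 0.73 ≈ 0.3137

PS ≈ 0.314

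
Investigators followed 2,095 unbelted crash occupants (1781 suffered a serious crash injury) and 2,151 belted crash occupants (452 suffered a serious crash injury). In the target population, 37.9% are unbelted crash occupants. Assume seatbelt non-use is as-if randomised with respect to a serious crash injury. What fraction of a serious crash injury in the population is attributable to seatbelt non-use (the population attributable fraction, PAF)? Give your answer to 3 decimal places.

PAF ≈ 0.536

p₁ = P(outcome | exposed) = 1781/2095 = 0.85012
p₀ = P(outcome | unexposed) = 452/2151 = 0.21013
Overall risk P(Y=1) = π·p₁ + (1−π)·p₀ = 0.379×0.85012 + 0.621×0.21013 = 0.45269.
Under exogeneity, PAF = [P(Y=1) − p₀] / P(Y=1).
PAF = (0.45269 − 0.21013) / 0.45269 ≈ 0.5358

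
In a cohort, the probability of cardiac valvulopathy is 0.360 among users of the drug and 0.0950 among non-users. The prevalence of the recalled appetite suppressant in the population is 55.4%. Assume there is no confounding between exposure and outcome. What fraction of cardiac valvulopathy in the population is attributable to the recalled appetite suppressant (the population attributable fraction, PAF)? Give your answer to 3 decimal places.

Let p₁ = 0.36, p₀ = 0.095.
Overall risk P(Y=1) = π·p₁ + (1−π)·p₀ = 0.554×0.36 + 0.446×0.095 = 0.24181.
Under exogeneity, PAF = [P(Y=1) − p₀] / P(Y=1).
PAF = (0.24181 − 0.095) / 0.24181 ≈ 0.6071

PAF ≈ 0.607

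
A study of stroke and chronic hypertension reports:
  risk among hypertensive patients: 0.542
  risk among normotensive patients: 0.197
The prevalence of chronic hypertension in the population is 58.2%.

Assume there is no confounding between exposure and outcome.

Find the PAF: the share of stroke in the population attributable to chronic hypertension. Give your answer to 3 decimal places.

PAF ≈ 0.505

Let p₁ = 0.542, p₀ = 0.197.
Overall risk P(Y=1) = π·p₁ + (1−π)·p₀ = 0.582×0.542 + 0.418×0.197 = 0.39779.
Under exogeneity, PAF = [P(Y=1) − p₀] / P(Y=1).
PAF = (0.39779 − 0.197) / 0.39779 ≈ 0.5048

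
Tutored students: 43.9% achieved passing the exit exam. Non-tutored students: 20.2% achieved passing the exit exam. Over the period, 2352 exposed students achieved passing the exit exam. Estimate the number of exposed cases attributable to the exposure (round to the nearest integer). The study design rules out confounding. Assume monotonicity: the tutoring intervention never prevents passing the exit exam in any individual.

p₁ = 0.439, p₀ = 0.202.
PN = (p₁ − p₀)/p₁ = (0.439 − 0.202) / 0.439 ≈ 0.53986.
Attributable cases ≈ PN × (exposed cases) = 0.53986 × 2352 ≈ 1269.76.

about 1270 cases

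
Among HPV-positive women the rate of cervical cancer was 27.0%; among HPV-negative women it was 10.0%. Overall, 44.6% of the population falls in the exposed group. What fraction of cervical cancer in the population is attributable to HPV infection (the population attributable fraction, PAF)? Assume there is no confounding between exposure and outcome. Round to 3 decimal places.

PAF ≈ 0.431

p₁ = 0.27, p₀ = 0.1.
Overall risk P(Y=1) = π·p₁ + (1−π)·p₀ = 0.446×0.27 + 0.554×0.1 = 0.17582.
Under exogeneity, PAF = [P(Y=1) − p₀] / P(Y=1).
PAF = (0.17582 − 0.1) / 0.17582 ≈ 0.4312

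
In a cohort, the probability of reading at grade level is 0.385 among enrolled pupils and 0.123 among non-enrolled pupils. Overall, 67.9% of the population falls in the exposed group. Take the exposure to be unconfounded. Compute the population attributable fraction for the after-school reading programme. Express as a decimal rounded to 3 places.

Let p₁ = 0.385, p₀ = 0.123.
Overall risk P(Y=1) = π·p₁ + (1−π)·p₀ = 0.679×0.385 + 0.321×0.123 = 0.3009.
Under exogeneity, PAF = [P(Y=1) − p₀] / P(Y=1).
PAF = (0.3009 − 0.123) / 0.3009 ≈ 0.5912

PAF ≈ 0.591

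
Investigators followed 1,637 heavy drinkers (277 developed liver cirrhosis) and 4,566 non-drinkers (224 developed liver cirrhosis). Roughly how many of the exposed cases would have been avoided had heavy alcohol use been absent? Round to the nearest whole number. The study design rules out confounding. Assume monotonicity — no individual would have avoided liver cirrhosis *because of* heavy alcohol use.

about 197 cases

p₁ = P(outcome | exposed) = 277/1637 = 0.16921
p₀ = P(outcome | unexposed) = 224/4566 = 0.049058
PN = (p₁ − p₀)/p₁ = (0.16921 − 0.049058) / 0.16921 ≈ 0.71008.
Attributable cases ≈ PN × (exposed cases) = 0.71008 × 277 ≈ 196.69.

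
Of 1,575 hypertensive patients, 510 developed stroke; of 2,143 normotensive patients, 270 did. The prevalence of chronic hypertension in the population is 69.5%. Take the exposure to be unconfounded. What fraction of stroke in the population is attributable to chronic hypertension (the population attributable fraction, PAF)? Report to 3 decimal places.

PAF ≈ 0.522

p₁ = P(outcome | exposed) = 510/1575 = 0.32381
p₀ = P(outcome | unexposed) = 270/2143 = 0.12599
Overall risk P(Y=1) = π·p₁ + (1−π)·p₀ = 0.695×0.32381 + 0.305×0.12599 = 0.26348.
Under exogeneity, PAF = [P(Y=1) − p₀] / P(Y=1).
PAF = (0.26348 − 0.12599) / 0.26348 ≈ 0.5218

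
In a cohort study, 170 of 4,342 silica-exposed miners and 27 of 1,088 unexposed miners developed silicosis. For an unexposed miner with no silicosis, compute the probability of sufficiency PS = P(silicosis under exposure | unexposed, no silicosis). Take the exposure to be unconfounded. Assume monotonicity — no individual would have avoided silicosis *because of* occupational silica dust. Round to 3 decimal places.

PS ≈ 0.015

p₁ = P(outcome | exposed) = 170/4342 = 0.039152
p₀ = P(outcome | unexposed) = 27/1088 = 0.024816
Under exogeneity and monotonicity, PS = (p₁ − p₀) / (1 − p₀).
PS = (0.039152 − 0.024816) / (1 − 0.024816) = 0.014336 / 0.97518 ≈ 0.0147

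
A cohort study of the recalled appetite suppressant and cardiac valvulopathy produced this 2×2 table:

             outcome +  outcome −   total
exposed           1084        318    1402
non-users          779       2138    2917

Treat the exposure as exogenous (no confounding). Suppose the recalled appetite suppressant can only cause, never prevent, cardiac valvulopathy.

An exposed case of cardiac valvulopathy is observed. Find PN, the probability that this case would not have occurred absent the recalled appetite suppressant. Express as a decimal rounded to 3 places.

PN ≈ 0.655

p₁ = P(outcome | exposed) = 1084/1402 = 0.77318
p₀ = P(outcome | unexposed) = 779/2917 = 0.26706
Under exogeneity and monotonicity, PN = (p₁ − p₀) / p₁.
PN = (0.77318 − 0.26706) / 0.77318 = 0.50613 / 0.77318 ≈ 0.6546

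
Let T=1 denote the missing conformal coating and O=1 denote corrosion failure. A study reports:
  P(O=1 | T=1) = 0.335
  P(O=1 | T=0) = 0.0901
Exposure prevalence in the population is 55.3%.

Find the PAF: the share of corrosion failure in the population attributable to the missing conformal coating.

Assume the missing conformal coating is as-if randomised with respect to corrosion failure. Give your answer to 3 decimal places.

Let p₁ = 0.335, p₀ = 0.0901.
Overall risk P(Y=1) = π·p₁ + (1−π)·p₀ = 0.553×0.335 + 0.447×0.0901 = 0.22553.
Under exogeneity, PAF = [P(Y=1) − p₀] / P(Y=1).
PAF = (0.22553 − 0.0901) / 0.22553 ≈ 0.6005

PAF ≈ 0.600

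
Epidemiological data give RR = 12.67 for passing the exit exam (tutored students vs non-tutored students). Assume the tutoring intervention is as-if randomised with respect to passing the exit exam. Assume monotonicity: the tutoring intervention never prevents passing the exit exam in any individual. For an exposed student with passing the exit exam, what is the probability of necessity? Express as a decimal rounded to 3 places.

Under exogeneity and monotonicity, PN = (RR − 1) / RR = 1 − 1/RR.
PN = (12.67 − 1) / 12.67 = 11.67 / 12.67 ≈ 0.9211

PN ≈ 0.921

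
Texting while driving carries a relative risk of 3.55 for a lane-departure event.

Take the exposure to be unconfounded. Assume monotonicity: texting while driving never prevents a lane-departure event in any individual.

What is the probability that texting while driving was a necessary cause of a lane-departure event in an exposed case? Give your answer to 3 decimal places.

Under exogeneity and monotonicity, PN = (RR − 1) / RR = 1 − 1/RR.
PN = (3.55 − 1) / 3.55 = 2.55 / 3.55 ≈ 0.7183

PN ≈ 0.718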